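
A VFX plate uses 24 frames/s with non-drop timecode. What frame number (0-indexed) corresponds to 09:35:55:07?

829327

Total seconds to the label: (9 × 3600 + 35 × 60 + 55) = 34555.
Frame index = 34555 × 24 + 7 = 829327.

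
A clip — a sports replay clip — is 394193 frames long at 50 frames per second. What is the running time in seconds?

Running time = 394193 / (50) = 7883.86 s.

7883.86 seconds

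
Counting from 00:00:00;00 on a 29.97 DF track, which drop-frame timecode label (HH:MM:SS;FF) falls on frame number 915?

Each 10-minute DF block holds 10 × 60 × 30 − 9 × 2 = 17982 frames. 915 ÷ 17982 → 0 full blocks, remainder 915.
Within the partial block the first minute is 1800 frames and each further minute 1798, so 0 further minute boundaries passed. Total skipped labels = 18 × 0 + 2 × 0 = 0.
Non-drop label index = 915 + 0 = 915; at 30 labels/s that is 00:00:30:15, i.e. DF 00:00:30;15.

00:00:30;15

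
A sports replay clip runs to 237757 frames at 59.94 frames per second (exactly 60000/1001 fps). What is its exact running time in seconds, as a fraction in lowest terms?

237994757/60000 seconds

Running time = 237757 ÷ (60000/1001) = 237757 × 1001/60000 = 237994757/60000 s.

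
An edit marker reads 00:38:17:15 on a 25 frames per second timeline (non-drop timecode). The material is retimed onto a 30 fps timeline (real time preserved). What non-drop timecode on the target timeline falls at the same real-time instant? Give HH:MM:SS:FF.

00:38:17:18

Source frame index: (0×3600 + 38×60 + 17) × 25 + 15 = 57440.
Real time: 57440 / (25) = 11488/5 s.
Target frame: (11488/5) × (30) = 68928.
At 30 labels/s: frame 68928 → 00:38:17:18.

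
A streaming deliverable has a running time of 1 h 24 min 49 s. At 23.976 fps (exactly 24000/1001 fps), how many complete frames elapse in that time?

1 h 24 min 49 s = 5089 s.
Frames = 5089 × 24000/1001 = 17448000/143 ≈ 122013.9860.
Complete frames: 122013.

122013 frames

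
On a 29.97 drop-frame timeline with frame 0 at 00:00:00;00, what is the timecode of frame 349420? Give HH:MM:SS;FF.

03:14:19;00

Ten DF minutes hold 17982 frames, so frame 349420 lies in block 19 (frames 341658–359639) with 7762 frames into that block.
The block's first minute is 1800 frames and the rest 1798 each; 7762 frames reaches minute 4, so 19 × 18 + 4 × 2 = 350 labels have been skipped so far.
Adding those back, label number 349420 + 350 = 349770 at 30 labels/s is 11659 s + 0 f = 3 h 14 min 19 s frame 0, i.e. 03:14:19;00.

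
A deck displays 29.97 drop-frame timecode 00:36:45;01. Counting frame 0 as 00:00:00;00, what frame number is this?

66085

Complete 10-minute blocks: 3, each 17982 frames → 53946.
Remaining 6 whole minutes in the current block: 1800 + 5 × 1798 = 10790 frames.
Within the current minute: 45 × 30 + 1 − 2 = 1349 (labels ;00/;01 skipped at this minute). Total = 53946 + 10790 + 1349 = 66085.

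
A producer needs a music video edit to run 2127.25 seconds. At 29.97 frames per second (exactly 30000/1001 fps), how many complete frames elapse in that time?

Frames = 2127.25 × 30000/1001 = 63817500/1001 ≈ 63753.7463.
Complete frames: 63753.

63753 frames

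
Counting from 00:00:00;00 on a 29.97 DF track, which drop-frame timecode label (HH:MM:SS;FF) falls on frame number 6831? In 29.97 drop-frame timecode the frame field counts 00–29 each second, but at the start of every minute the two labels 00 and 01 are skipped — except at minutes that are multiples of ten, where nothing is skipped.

Each 10-minute DF block holds 10 × 60 × 30 − 9 × 2 = 17982 frames. 6831 ÷ 17982 → 0 full blocks, remainder 6831.
Within the partial block the first minute is 1800 frames and each further minute 1798, so 3 further minute boundaries passed. Total skipped labels = 18 × 0 + 2 × 3 = 6.
Non-drop label index = 6831 + 6 = 6837; at 30 labels/s that is 00:03:47:27, i.e. DF 00:03:47;27.

00:03:47;27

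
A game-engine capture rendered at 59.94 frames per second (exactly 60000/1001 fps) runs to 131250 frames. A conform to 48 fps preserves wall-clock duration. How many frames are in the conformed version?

105105 frames

Target frames = source frames × (target rate / source rate) = 131250 × (48)/(60000/1001) = 131250 × 1001/1250 = 105105.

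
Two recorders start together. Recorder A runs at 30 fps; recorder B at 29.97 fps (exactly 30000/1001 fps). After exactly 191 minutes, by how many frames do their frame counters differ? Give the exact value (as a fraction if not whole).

343800/1001 frames

191 min = 11460 s.
A emits 30 × 11460 = 343800 frames; B emits 30000/1001 × 11460 = 343800000/1001.
Difference = 343800/1001 frames (≈ 343.4565); B is behind A.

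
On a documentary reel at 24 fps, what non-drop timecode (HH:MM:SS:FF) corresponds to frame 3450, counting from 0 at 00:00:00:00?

3450 ÷ 24 = 143 full seconds, remainder 18 frames.
143 s = 0 h 2 min 23 s.
Timecode: 00:02:23:18.

00:02:23:18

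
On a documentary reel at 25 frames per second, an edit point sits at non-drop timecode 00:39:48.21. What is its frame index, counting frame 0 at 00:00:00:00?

59721

Total seconds to the label: (0 × 3600 + 39 × 60 + 48) = 2388.
Frame index = 2388 × 25 + 21 = 59721.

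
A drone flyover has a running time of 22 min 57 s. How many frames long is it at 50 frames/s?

68850 frames

22 min 57 s = 1377 s.
Frames = 1377 × 50 = 68850.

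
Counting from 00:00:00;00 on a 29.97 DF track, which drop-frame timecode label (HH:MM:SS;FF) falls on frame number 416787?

03:51:46;23

Ten DF minutes hold 17982 frames, so frame 416787 lies in block 23 (frames 413586–431567) with 3201 frames into that block.
The block's first minute is 1800 frames and the rest 1798 each; 3201 frames reaches minute 1, so 23 × 18 + 1 × 2 = 416 labels have been skipped so far.
Adding those back, label number 416787 + 416 = 417203 at 30 labels/s is 13906 s + 23 f = 3 h 51 min 46 s frame 23, i.e. 03:51:46;23.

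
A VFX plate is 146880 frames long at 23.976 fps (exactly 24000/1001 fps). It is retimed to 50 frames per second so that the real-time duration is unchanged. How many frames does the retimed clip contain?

306306 frames

Target frames = source frames × (target rate / source rate) = 146880 × (50)/(24000/1001) = 146880 × 1001/480 = 306306.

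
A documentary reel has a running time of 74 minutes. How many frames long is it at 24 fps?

106560 frames

74 min = 4440 s.
Frames = 4440 × 24 = 106560.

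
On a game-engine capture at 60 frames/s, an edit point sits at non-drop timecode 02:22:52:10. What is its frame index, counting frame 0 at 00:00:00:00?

Total seconds to the label: (2 × 3600 + 22 × 60 + 52) = 8572.
Frame index = 8572 × 60 + 10 = 514330.

frame 514330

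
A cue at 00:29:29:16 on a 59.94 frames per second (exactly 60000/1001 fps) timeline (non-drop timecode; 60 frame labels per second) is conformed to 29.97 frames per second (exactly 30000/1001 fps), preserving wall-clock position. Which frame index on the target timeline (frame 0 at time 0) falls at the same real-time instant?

frame 53078

Source frame index: (0×3600 + 29×60 + 29) × 60 + 16 = 106156.
Real time: 106156 / (60000/1001) = 26565539/15000 s.
Target frame: (26565539/15000) × (30000/1001) = 53078.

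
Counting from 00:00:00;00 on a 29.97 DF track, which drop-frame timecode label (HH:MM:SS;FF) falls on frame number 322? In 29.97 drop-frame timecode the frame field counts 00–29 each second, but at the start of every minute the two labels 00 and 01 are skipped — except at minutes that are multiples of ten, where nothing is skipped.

Ten DF minutes hold 17982 frames, so frame 322 lies in block 0 (frames 0–17981) with 322 frames into that block.
The block's first minute is 1800 frames and the rest 1798 each; 322 frames reaches minute 0, so 0 × 18 + 0 × 2 = 0 labels have been skipped so far.
Adding those back, label number 322 + 0 = 322 at 30 labels/s is 10 s + 22 f = 0 h 0 min 10 s frame 22, i.e. 00:00:10;22.

00:00:10;22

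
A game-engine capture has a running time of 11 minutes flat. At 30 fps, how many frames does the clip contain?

11 min = 660 s.
Frames = 660 × 30 = 19800.

19800 frames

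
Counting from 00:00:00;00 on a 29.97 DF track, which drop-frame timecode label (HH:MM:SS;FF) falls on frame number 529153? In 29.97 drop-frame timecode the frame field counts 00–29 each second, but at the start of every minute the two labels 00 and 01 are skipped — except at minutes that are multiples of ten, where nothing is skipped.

04:54:16;03

Each 10-minute DF block holds 10 × 60 × 30 − 9 × 2 = 17982 frames. 529153 ÷ 17982 → 29 full blocks, remainder 7675.
Within the partial block the first minute is 1800 frames and each further minute 1798, so 4 further minute boundaries passed. Total skipped labels = 18 × 29 + 2 × 4 = 530.
Non-drop label index = 529153 + 530 = 529683; at 30 labels/s that is 04:54:16:03, i.e. DF 04:54:16;03.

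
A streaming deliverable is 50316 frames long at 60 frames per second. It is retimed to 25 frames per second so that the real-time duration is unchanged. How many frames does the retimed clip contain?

20965 frames

Target frames = source frames × (target rate / source rate) = 50316 × (25)/(60) = 50316 × 5/12 = 20965.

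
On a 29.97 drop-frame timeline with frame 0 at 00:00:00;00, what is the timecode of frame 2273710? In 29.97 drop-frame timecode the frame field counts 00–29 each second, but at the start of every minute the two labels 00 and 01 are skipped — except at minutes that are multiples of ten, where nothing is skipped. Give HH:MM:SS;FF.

21:04:26;06

Each 10-minute DF block holds 10 × 60 × 30 − 9 × 2 = 17982 frames. 2273710 ÷ 17982 → 126 full blocks, remainder 7978.
Within the partial block the first minute is 1800 frames and each further minute 1798, so 4 further minute boundaries passed. Total skipped labels = 18 × 126 + 2 × 4 = 2276.
Non-drop label index = 2273710 + 2276 = 2275986; at 30 labels/s that is 21:04:26:06, i.e. DF 21:04:26;06.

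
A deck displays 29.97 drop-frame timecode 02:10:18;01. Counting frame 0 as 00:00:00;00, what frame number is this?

As if non-drop at 30 labels/s: (2 × 3600 + 10 × 60 + 18) × 30 + 1 = 234541.
Minute boundaries passed: 130; those not divisible by 10: 130 − 13 = 117; dropped labels = 2 × 117 = 234.
Actual frame index = 234541 − 234 = 234307.

234307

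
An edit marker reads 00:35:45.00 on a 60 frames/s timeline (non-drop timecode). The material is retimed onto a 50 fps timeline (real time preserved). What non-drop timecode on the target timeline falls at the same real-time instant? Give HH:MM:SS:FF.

Source frame index: (0×3600 + 35×60 + 45) × 60 + 0 = 128700.
Real time: 128700 / (60) = 2145 s.
Target frame: (2145) × (50) = 107250.
At 50 labels/s: frame 107250 → 00:35:45:00.

00:35:45:00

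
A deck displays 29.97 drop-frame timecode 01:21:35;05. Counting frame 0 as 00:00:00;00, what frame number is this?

Complete 10-minute blocks: 8, each 17982 frames → 143856.
Remaining 1 whole minute in the current block: 1800 + 0 × 1798 = 1800 frames.
Within the current minute: 35 × 30 + 5 − 2 = 1053 (labels ;00/;01 skipped at this minute). Total = 143856 + 1800 + 1053 = 146709.

146709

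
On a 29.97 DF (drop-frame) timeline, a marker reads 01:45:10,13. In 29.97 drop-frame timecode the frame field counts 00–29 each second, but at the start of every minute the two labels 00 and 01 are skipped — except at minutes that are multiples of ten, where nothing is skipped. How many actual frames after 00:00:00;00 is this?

Complete 10-minute blocks: 10, each 17982 frames → 179820.
Remaining 5 whole minutes in the current block: 1800 + 4 × 1798 = 8992 frames.
Within the current minute: 10 × 30 + 13 − 2 = 311 (labels ;00/;01 skipped at this minute). Total = 179820 + 8992 + 311 = 189123.

189123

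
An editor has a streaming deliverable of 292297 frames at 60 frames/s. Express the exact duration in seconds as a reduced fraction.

292297/60 seconds

Running time = 292297 ÷ (60) = 292297 × 1/60 = 292297/60 s.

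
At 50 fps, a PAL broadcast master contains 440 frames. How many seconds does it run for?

8.8 seconds

Running time = 440 / (50) = 8.8 s.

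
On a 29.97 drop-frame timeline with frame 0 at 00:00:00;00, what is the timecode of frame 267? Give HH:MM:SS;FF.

00:00:08;27

Each 10-minute DF block holds 10 × 60 × 30 − 9 × 2 = 17982 frames. 267 ÷ 17982 → 0 full blocks, remainder 267.
Within the partial block the first minute is 1800 frames and each further minute 1798, so 0 further minute boundaries passed. Total skipped labels = 18 × 0 + 2 × 0 = 0.
Non-drop label index = 267 + 0 = 267; at 30 labels/s that is 00:00:08:27, i.e. DF 00:00:08;27.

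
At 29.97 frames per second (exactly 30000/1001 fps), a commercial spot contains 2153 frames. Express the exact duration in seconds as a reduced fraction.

2155153/30000 seconds

Running time = 2153 ÷ (30000/1001) = 2153 × 1001/30000 = 2155153/30000 s.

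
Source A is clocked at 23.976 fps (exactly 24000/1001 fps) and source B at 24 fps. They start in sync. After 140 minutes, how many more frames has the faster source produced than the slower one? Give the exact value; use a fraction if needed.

140 min = 8400 s.
A emits 24000/1001 × 8400 = 28800000/143 frames; B emits 24 × 8400 = 201600.
Difference = 28800/143 frames (≈ 201.3986); B is ahead of A.

28800/143 frames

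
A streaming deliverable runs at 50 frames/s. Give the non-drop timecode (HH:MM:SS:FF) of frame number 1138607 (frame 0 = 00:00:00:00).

06:19:32:07

1138607 ÷ 50 = 22772 full seconds, remainder 7 frames.
22772 s = 6 h 19 min 32 s.
Timecode: 06:19:32:07.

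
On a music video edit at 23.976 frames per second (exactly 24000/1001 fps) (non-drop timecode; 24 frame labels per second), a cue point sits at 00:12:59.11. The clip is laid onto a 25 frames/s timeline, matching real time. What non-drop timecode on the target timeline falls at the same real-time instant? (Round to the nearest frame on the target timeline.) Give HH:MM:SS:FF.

00:13:00:06

Source frame index: (0×3600 + 12×60 + 59) × 24 + 11 = 18707.
Real time: 18707 / (24000/1001) = 18725707/24000 s.
Target frame: (18725707/24000) × (25) = 18725707/960 ≈ 19505.945 → 19506.
At 25 labels/s: frame 19506 → 00:13:00:06.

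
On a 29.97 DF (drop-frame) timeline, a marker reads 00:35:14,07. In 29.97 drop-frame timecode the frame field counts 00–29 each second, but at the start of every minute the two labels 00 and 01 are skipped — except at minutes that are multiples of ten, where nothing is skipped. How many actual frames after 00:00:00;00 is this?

As if non-drop at 30 labels/s: (0 × 3600 + 35 × 60 + 14) × 30 + 7 = 63427.
Minute boundaries passed: 35; those not divisible by 10: 35 − 3 = 32; dropped labels = 2 × 32 = 64.
Actual frame index = 63427 − 64 = 63363.

63363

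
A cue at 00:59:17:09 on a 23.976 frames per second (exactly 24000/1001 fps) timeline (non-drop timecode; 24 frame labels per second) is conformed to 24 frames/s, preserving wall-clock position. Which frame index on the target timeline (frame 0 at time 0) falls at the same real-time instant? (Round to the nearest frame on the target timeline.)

Source frame index: (0×3600 + 59×60 + 17) × 24 + 9 = 85377.
Real time: 85377 / (24000/1001) = 28487459/8000 s.
Target frame: (28487459/8000) × (24) = 85462377/1000 ≈ 85462.377 → 85462.

frame 85462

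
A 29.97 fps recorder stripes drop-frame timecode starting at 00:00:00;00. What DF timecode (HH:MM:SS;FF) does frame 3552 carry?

00:01:58;14

Each 10-minute DF block holds 10 × 60 × 30 − 9 × 2 = 17982 frames. 3552 ÷ 17982 → 0 full blocks, remainder 3552.
Within the partial block the first minute is 1800 frames and each further minute 1798, so 1 further minute boundary passed. Total skipped labels = 18 × 0 + 2 × 1 = 2.
Non-drop label index = 3552 + 2 = 3554; at 30 labels/s that is 00:01:58:14, i.e. DF 00:01:58;14.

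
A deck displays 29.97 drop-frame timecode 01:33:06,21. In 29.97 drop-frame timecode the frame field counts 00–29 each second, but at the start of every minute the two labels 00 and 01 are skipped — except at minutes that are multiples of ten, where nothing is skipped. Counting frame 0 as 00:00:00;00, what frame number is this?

167433

As if non-drop at 30 labels/s: (1 × 3600 + 33 × 60 + 6) × 30 + 21 = 167601.
Minute boundaries passed: 93; those not divisible by 10: 93 − 9 = 84; dropped labels = 2 × 84 = 168.
Actual frame index = 167601 − 168 = 167433.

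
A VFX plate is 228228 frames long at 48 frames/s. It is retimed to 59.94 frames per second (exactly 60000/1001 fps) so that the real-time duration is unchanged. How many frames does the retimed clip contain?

Target frames = source frames × (target rate / source rate) = 228228 × (60000/1001)/(48) = 228228 × 1250/1001 = 285000.

285000 frames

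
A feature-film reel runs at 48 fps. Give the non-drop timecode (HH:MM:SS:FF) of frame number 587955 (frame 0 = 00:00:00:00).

03:24:09:03

587955 ÷ 48 = 12249 full seconds, remainder 3 frames.
12249 s = 3 h 24 min 9 s.
Timecode: 03:24:09:03.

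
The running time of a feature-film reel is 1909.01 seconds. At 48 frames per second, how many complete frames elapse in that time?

Frames = 1909.01 × 48 = 2290812/25 ≈ 91632.4800.
Complete frames: 91632.

91632 frames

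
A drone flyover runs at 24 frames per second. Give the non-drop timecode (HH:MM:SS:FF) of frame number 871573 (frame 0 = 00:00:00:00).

871573 ÷ 24 = 36315 full seconds, remainder 13 frames.
36315 s = 10 h 5 min 15 s.
Timecode: 10:05:15:13.

10:05:15:13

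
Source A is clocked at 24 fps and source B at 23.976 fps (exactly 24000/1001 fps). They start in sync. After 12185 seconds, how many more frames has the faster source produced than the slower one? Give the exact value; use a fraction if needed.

292440/1001 frames

A emits 24 × 12185 = 292440 frames; B emits 24000/1001 × 12185 = 292440000/1001.
Difference = 292440/1001 frames (≈ 292.1479); B is behind A.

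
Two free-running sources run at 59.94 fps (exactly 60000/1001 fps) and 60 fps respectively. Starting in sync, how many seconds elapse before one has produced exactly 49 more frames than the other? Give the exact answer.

The gap grows by |60 − 60000/1001| = 60/1001 frames per second.
Time for a 49-frame gap: 49 ÷ (60/1001) = 49049/60 s.

49049/60 seconds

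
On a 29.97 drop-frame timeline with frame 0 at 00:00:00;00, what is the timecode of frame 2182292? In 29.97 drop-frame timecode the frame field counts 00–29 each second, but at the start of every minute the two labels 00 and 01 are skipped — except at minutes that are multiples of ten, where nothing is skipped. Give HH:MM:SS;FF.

Ten DF minutes hold 17982 frames, so frame 2182292 lies in block 121 (frames 2175822–2193803) with 6470 frames into that block.
The block's first minute is 1800 frames and the rest 1798 each; 6470 frames reaches minute 3, so 121 × 18 + 3 × 2 = 2184 labels have been skipped so far.
Adding those back, label number 2182292 + 2184 = 2184476 at 30 labels/s is 72815 s + 26 f = 20 h 13 min 35 s frame 26, i.e. 20:13:35;26.

20:13:35;26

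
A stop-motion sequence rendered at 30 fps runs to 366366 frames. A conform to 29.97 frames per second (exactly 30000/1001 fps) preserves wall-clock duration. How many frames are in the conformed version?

Target frames = source frames × (target rate / source rate) = 366366 × (30000/1001)/(30) = 366366 × 1000/1001 = 366000.

366000 frames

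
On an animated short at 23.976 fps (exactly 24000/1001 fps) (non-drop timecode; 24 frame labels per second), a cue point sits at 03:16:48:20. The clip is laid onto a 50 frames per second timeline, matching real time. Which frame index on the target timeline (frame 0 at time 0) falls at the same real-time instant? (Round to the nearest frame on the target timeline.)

frame 591032

Source frame index: (3×3600 + 16×60 + 48) × 24 + 20 = 283412.
Real time: 283412 / (24000/1001) = 70923853/6000 s.
Target frame: (70923853/6000) × (50) = 70923853/120 ≈ 591032.108 → 591032.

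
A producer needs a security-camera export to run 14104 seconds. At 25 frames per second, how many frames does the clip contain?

Frames = 14104 × 25 = 352600.

352600 frames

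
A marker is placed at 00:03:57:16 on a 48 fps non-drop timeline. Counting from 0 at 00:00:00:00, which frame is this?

Total seconds to the label: (0 × 3600 + 3 × 60 + 57) = 237.
Frame index = 237 × 48 + 16 = 11392.

frame 11392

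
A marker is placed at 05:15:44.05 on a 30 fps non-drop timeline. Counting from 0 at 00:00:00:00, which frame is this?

frame 568325

Total seconds to the label: (5 × 3600 + 15 × 60 + 44) = 18944.
Frame index = 18944 × 30 + 5 = 568325.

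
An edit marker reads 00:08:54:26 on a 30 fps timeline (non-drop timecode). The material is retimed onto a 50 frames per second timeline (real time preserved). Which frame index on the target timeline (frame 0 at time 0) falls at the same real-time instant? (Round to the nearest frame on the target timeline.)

frame 26743

Source frame index: (0×3600 + 8×60 + 54) × 30 + 26 = 16046.
Real time: 16046 / (30) = 8023/15 s.
Target frame: (8023/15) × (50) = 80230/3 ≈ 26743.333 → 26743.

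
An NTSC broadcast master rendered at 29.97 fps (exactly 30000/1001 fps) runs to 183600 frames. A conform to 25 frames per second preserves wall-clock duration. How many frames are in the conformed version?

153153 frames

Target frames = source frames × (target rate / source rate) = 183600 × (25)/(30000/1001) = 183600 × 1001/1200 = 153153.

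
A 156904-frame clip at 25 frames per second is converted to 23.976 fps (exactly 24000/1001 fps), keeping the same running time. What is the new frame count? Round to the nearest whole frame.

Frames at target rate = 156904 × (24000/1001) / (25) = 13693440/91 ≈ 150477.363.
Nearest whole frame: 150477.

150477 frames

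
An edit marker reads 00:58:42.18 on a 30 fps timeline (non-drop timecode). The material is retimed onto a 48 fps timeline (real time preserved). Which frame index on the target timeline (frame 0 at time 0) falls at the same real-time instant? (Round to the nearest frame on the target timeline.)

Source frame index: (0×3600 + 58×60 + 42) × 30 + 18 = 105678.
Real time: 105678 / (30) = 17613/5 s.
Target frame: (17613/5) × (48) = 845424/5 ≈ 169084.800 → 169085.

frame 169085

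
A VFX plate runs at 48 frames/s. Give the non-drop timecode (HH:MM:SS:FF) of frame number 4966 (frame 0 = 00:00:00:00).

4966 ÷ 48 = 103 full seconds, remainder 22 frames.
103 s = 0 h 1 min 43 s.
Timecode: 00:01:43:22.

00:01:43:22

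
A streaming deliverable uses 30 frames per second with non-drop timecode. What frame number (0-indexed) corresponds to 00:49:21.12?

frame 88842

Total seconds to the label: (0 × 3600 + 49 × 60 + 21) = 2961.
Frame index = 2961 × 30 + 12 = 88842.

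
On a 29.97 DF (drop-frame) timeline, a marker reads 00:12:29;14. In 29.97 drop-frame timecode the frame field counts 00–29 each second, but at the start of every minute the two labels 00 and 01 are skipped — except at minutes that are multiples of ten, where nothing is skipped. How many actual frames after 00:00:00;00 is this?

22462

As if non-drop at 30 labels/s: (0 × 3600 + 12 × 60 + 29) × 30 + 14 = 22484.
Minute boundaries passed: 12; those not divisible by 10: 12 − 1 = 11; dropped labels = 2 × 11 = 22.
Actual frame index = 22484 − 22 = 22462.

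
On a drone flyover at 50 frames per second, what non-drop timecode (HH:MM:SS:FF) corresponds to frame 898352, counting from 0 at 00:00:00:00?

04:59:27:02

898352 ÷ 50 = 17967 full seconds, remainder 2 frames.
17967 s = 4 h 59 min 27 s.
Timecode: 04:59:27:02.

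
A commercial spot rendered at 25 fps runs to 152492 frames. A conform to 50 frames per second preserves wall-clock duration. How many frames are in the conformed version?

304984 frames

Target frames = source frames × (target rate / source rate) = 152492 × (50)/(25) = 152492 × 2 = 304984.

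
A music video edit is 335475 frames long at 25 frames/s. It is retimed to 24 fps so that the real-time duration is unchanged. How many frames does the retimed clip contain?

322056 frames

Target frames = source frames × (target rate / source rate) = 335475 × (24)/(25) = 335475 × 24/25 = 322056.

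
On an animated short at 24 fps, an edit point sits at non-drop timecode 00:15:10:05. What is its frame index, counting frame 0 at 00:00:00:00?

Total seconds to the label: (0 × 3600 + 15 × 60 + 10) = 910.
Frame index = 910 × 24 + 5 = 21845.

frame 21845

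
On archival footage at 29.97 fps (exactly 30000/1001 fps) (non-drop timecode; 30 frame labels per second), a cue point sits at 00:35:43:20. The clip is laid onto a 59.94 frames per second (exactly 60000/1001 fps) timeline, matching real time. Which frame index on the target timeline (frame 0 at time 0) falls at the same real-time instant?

frame 128620

Source frame index: (0×3600 + 35×60 + 43) × 30 + 20 = 64310.
Real time: 64310 / (30000/1001) = 6437431/3000 s.
Target frame: (6437431/3000) × (60000/1001) = 128620.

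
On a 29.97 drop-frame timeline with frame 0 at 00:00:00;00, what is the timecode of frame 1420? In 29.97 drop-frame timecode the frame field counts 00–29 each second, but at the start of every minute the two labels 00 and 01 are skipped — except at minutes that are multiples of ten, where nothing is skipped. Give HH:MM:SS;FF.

Ten DF minutes hold 17982 frames, so frame 1420 lies in block 0 (frames 0–17981) with 1420 frames into that block.
The block's first minute is 1800 frames and the rest 1798 each; 1420 frames reaches minute 0, so 0 × 18 + 0 × 2 = 0 labels have been skipped so far.
Adding those back, label number 1420 + 0 = 1420 at 30 labels/s is 47 s + 10 f = 0 h 0 min 47 s frame 10, i.e. 00:00:47;10.

00:00:47;10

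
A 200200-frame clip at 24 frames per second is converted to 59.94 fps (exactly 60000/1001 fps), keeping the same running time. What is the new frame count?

Target frames = source frames × (target rate / source rate) = 200200 × (60000/1001)/(24) = 200200 × 2500/1001 = 500000.

500000 frames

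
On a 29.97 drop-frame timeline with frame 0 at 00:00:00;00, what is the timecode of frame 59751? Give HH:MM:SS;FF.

00:33:13;21

Ten DF minutes hold 17982 frames, so frame 59751 lies in block 3 (frames 53946–71927) with 5805 frames into that block.
The block's first minute is 1800 frames and the rest 1798 each; 5805 frames reaches minute 3, so 3 × 18 + 3 × 2 = 60 labels have been skipped so far.
Adding those back, label number 59751 + 60 = 59811 at 30 labels/s is 1993 s + 21 f = 0 h 33 min 13 s frame 21, i.e. 00:33:13;21.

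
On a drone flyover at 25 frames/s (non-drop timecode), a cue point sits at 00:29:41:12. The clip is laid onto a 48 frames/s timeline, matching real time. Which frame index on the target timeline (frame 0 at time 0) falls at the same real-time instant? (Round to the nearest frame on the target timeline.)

frame 85511

Source frame index: (0×3600 + 29×60 + 41) × 25 + 12 = 44537.
Real time: 44537 / (25) = 44537/25 s.
Target frame: (44537/25) × (48) = 2137776/25 ≈ 85511.040 → 85511.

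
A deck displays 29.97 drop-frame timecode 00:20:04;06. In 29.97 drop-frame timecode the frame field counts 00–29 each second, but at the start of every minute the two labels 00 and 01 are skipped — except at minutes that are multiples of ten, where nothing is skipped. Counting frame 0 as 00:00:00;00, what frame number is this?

36090

Complete 10-minute blocks: 2, each 17982 frames → 35964.
Remaining 0 whole minutes in the current block: 0 frames.
Within the current minute: 4 × 30 + 6 = 126. Total = 35964 + 0 + 126 = 36090.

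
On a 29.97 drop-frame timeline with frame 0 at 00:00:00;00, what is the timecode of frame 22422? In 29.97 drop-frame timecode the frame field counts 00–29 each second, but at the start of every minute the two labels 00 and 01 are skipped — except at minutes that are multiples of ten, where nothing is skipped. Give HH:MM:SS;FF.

00:12:28;04

Each 10-minute DF block holds 10 × 60 × 30 − 9 × 2 = 17982 frames. 22422 ÷ 17982 → 1 full block, remainder 4440.
Within the partial block the first minute is 1800 frames and each further minute 1798, so 2 further minute boundaries passed. Total skipped labels = 18 × 1 + 2 × 2 = 22.
Non-drop label index = 22422 + 22 = 22444; at 30 labels/s that is 00:12:28:04, i.e. DF 00:12:28;04.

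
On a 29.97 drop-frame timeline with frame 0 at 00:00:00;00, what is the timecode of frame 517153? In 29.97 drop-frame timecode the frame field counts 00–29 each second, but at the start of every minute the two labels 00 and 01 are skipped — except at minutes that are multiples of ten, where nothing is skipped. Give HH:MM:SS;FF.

04:47:35;21

Each 10-minute DF block holds 10 × 60 × 30 − 9 × 2 = 17982 frames. 517153 ÷ 17982 → 28 full blocks, remainder 13657.
Within the partial block the first minute is 1800 frames and each further minute 1798, so 7 further minute boundaries passed. Total skipped labels = 18 × 28 + 2 × 7 = 518.
Non-drop label index = 517153 + 518 = 517671; at 30 labels/s that is 04:47:35:21, i.e. DF 04:47:35;21.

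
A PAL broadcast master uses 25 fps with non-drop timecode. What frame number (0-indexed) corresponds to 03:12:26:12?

Total seconds to the label: (3 × 3600 + 12 × 60 + 26) = 11546.
Frame index = 11546 × 25 + 12 = 288662.

frame 288662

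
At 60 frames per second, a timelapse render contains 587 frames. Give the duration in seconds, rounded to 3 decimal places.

Running time = 587 × 1/60 = 587/60 s ≈ 9.783 s.

9.783 seconds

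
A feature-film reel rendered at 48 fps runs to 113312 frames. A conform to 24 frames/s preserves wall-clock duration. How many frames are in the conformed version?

Target frames = source frames × (target rate / source rate) = 113312 × (24)/(48) = 113312 × 1/2 = 56656.

56656 frames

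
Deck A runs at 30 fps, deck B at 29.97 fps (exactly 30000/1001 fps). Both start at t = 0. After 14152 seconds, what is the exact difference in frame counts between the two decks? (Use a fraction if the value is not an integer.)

424560/1001 frames

A emits 30 × 14152 = 424560 frames; B emits 30000/1001 × 14152 = 424560000/1001.
Difference = 424560/1001 frames (≈ 424.1359); B is behind A.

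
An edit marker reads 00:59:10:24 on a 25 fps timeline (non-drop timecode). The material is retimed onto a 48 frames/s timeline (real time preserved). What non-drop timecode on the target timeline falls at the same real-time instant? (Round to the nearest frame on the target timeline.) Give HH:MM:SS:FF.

00:59:10:46

Source frame index: (0×3600 + 59×60 + 10) × 25 + 24 = 88774.
Real time: 88774 / (25) = 88774/25 s.
Target frame: (88774/25) × (48) = 4261152/25 ≈ 170446.080 → 170446.
At 48 labels/s: frame 170446 → 00:59:10:46.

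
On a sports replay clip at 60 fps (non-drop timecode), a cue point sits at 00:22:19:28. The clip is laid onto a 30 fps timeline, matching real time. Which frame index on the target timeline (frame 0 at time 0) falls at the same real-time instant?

frame 40184

Source frame index: (0×3600 + 22×60 + 19) × 60 + 28 = 80368.
Real time: 80368 / (60) = 20092/15 s.
Target frame: (20092/15) × (30) = 40184.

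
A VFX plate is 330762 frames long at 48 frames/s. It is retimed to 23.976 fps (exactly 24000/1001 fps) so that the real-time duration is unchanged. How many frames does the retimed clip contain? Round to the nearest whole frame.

165216 frames

Frames at target rate = 330762 × (24000/1001) / (48) = 165381000/1001 ≈ 165215.784.
Nearest whole frame: 165216.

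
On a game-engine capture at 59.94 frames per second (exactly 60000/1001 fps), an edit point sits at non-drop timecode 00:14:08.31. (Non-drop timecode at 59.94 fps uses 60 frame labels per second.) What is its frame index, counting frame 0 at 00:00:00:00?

Total seconds to the label: (0 × 3600 + 14 × 60 + 8) = 848.
Frame index = 848 × 60 + 31 = 50911.

frame 50911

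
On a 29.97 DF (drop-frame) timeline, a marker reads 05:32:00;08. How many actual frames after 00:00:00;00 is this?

As if non-drop at 30 labels/s: (5 × 3600 + 32 × 60 + 0) × 30 + 8 = 597608.
Minute boundaries passed: 332; those not divisible by 10: 332 − 33 = 299; dropped labels = 2 × 299 = 598.
Actual frame index = 597608 − 598 = 597010.

597010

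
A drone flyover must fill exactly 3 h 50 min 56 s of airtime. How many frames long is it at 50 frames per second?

3 h 50 min 56 s = 13856 s.
Frames = 13856 × 50 = 692800.

692800 frames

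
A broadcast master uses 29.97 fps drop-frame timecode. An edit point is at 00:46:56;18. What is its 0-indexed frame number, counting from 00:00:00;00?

Complete 10-minute blocks: 4, each 17982 frames → 71928.
Remaining 6 whole minutes in the current block: 1800 + 5 × 1798 = 10790 frames.
Within the current minute: 56 × 30 + 18 − 2 = 1696 (labels ;00/;01 skipped at this minute). Total = 71928 + 10790 + 1696 = 84414.

84414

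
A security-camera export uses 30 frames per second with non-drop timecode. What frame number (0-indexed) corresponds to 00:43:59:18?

79188

Total seconds to the label: (0 × 3600 + 43 × 60 + 59) = 2639.
Frame index = 2639 × 30 + 18 = 79188.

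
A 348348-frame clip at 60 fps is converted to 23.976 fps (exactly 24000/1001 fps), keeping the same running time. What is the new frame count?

Target frames = source frames × (target rate / source rate) = 348348 × (24000/1001)/(60) = 348348 × 400/1001 = 139200.

139200 frames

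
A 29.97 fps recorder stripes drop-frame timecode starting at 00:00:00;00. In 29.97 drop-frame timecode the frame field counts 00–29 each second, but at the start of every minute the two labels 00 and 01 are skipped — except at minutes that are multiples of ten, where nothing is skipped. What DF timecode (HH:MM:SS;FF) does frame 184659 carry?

Each 10-minute DF block holds 10 × 60 × 30 − 9 × 2 = 17982 frames. 184659 ÷ 17982 → 10 full blocks, remainder 4839.
Within the partial block the first minute is 1800 frames and each further minute 1798, so 2 further minute boundaries passed. Total skipped labels = 18 × 10 + 2 × 2 = 184.
Non-drop label index = 184659 + 184 = 184843; at 30 labels/s that is 01:42:41:13, i.e. DF 01:42:41;13.

01:42:41;13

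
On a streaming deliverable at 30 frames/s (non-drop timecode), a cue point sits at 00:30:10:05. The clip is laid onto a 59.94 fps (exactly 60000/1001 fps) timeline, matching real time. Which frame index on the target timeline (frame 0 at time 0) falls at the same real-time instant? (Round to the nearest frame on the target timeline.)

Source frame index: (0×3600 + 30×60 + 10) × 30 + 5 = 54305.
Real time: 54305 / (30) = 10861/6 s.
Target frame: (10861/6) × (60000/1001) = 108610000/1001 ≈ 108501.499 → 108501.

frame 108501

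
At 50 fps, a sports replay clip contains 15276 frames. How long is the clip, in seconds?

305.52 seconds

Running time = 15276 / (50) = 305.52 s.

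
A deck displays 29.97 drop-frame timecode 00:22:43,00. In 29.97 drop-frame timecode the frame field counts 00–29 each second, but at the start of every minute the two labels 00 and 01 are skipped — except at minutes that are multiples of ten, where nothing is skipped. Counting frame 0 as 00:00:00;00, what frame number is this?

40850

Complete 10-minute blocks: 2, each 17982 frames → 35964.
Remaining 2 whole minutes in the current block: 1800 + 1 × 1798 = 3598 frames.
Within the current minute: 43 × 30 + 0 − 2 = 1288 (labels ;00/;01 skipped at this minute). Total = 35964 + 3598 + 1288 = 40850.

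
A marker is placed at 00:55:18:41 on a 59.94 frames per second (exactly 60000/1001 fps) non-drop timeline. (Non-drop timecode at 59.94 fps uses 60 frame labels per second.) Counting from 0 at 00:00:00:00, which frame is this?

199121

Total seconds to the label: (0 × 3600 + 55 × 60 + 18) = 3318.
Frame index = 3318 × 60 + 41 = 199121.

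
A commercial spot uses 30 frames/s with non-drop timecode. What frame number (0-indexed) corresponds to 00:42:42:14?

Total seconds to the label: (0 × 3600 + 42 × 60 + 42) = 2562.
Frame index = 2562 × 30 + 14 = 76874.

frame 76874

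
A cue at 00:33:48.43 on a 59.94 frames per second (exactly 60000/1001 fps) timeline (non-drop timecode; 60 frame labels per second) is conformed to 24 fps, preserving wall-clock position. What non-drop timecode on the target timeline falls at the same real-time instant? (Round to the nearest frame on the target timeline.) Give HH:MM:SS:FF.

Source frame index: (0×3600 + 33×60 + 48) × 60 + 43 = 121723.
Real time: 121723 / (60000/1001) = 121844723/60000 s.
Target frame: (121844723/60000) × (24) = 121844723/2500 ≈ 48737.889 → 48738.
At 24 labels/s: frame 48738 → 00:33:50:18.

00:33:50:18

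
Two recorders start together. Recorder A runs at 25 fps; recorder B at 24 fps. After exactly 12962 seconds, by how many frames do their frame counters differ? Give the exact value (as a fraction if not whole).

A emits 25 × 12962 = 324050 frames; B emits 24 × 12962 = 311088.
Difference = 12962 frames; B is behind A.

12962 frames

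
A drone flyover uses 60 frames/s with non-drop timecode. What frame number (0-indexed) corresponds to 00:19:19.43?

Total seconds to the label: (0 × 3600 + 19 × 60 + 19) = 1159.
Frame index = 1159 × 60 + 43 = 69583.

frame 69583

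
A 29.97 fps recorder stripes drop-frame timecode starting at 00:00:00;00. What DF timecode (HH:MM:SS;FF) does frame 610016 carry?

Ten DF minutes hold 17982 frames, so frame 610016 lies in block 33 (frames 593406–611387) with 16610 frames into that block.
The block's first minute is 1800 frames and the rest 1798 each; 16610 frames reaches minute 9, so 33 × 18 + 9 × 2 = 612 labels have been skipped so far.
Adding those back, label number 610016 + 612 = 610628 at 30 labels/s is 20354 s + 8 f = 5 h 39 min 14 s frame 8, i.e. 05:39:14;08.

05:39:14;08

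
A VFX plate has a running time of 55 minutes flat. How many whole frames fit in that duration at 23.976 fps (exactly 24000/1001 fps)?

79120 frames

55 min = 3300 s.
Frames = 3300 × 24000/1001 = 7200000/91 ≈ 79120.8791.
Complete frames: 79120.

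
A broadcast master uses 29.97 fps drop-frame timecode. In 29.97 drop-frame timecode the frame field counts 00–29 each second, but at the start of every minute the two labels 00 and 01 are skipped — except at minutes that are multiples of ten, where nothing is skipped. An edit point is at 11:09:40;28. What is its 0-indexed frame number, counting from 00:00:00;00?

1204222

As if non-drop at 30 labels/s: (11 × 3600 + 9 × 60 + 40) × 30 + 28 = 1205428.
Minute boundaries passed: 669; those not divisible by 10: 669 − 66 = 603; dropped labels = 2 × 603 = 1206.
Actual frame index = 1205428 − 1206 = 1204222.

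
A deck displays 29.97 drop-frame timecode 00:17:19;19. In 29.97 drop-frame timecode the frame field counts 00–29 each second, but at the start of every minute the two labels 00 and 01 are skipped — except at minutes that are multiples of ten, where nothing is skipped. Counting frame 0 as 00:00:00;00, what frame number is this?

Complete 10-minute blocks: 1, each 17982 frames → 17982.
Remaining 7 whole minutes in the current block: 1800 + 6 × 1798 = 12588 frames.
Within the current minute: 19 × 30 + 19 − 2 = 587 (labels ;00/;01 skipped at this minute). Total = 17982 + 12588 + 587 = 31157.

31157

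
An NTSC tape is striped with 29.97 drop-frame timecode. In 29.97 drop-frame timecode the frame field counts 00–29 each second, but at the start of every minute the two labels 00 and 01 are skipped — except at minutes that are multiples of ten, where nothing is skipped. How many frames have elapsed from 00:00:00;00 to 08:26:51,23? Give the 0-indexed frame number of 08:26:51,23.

Complete 10-minute blocks: 50, each 17982 frames → 899100.
Remaining 6 whole minutes in the current block: 1800 + 5 × 1798 = 10790 frames.
Within the current minute: 51 × 30 + 23 − 2 = 1551 (labels ;00/;01 skipped at this minute). Total = 899100 + 10790 + 1551 = 911441.

911441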